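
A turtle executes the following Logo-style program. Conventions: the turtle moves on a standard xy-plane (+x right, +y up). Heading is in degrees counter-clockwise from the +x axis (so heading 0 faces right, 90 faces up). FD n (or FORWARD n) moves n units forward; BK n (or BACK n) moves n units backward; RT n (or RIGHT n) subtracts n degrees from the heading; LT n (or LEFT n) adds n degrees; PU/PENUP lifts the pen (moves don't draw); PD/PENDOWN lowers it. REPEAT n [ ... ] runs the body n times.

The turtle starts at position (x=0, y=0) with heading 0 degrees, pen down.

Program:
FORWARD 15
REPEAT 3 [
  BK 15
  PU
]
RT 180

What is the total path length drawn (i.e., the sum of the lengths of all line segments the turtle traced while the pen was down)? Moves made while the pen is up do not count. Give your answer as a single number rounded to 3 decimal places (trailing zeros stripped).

Answer: 30

Derivation:
Executing turtle program step by step:
Start: pos=(0,0), heading=0, pen down
FD 15: (0,0) -> (15,0) [heading=0, draw]
REPEAT 3 [
  -- iteration 1/3 --
  BK 15: (15,0) -> (0,0) [heading=0, draw]
  PU: pen up
  -- iteration 2/3 --
  BK 15: (0,0) -> (-15,0) [heading=0, move]
  PU: pen up
  -- iteration 3/3 --
  BK 15: (-15,0) -> (-30,0) [heading=0, move]
  PU: pen up
]
RT 180: heading 0 -> 180
Final: pos=(-30,0), heading=180, 2 segment(s) drawn

Segment lengths:
  seg 1: (0,0) -> (15,0), length = 15
  seg 2: (15,0) -> (0,0), length = 15
Total = 30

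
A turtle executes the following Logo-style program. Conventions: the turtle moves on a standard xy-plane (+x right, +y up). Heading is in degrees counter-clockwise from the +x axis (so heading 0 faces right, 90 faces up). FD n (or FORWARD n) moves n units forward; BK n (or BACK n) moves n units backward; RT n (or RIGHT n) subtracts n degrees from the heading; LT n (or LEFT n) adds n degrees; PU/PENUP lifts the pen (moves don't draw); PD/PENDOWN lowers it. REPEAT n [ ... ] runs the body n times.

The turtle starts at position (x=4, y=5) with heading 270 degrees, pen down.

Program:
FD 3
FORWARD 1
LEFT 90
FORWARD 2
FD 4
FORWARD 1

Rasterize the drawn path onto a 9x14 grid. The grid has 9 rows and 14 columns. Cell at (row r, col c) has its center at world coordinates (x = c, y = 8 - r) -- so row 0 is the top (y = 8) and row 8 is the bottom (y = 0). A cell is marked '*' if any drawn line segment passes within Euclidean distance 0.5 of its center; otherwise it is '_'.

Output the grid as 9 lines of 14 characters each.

Segment 0: (4,5) -> (4,2)
Segment 1: (4,2) -> (4,1)
Segment 2: (4,1) -> (6,1)
Segment 3: (6,1) -> (10,1)
Segment 4: (10,1) -> (11,1)

Answer: ______________
______________
______________
____*_________
____*_________
____*_________
____*_________
____********__
______________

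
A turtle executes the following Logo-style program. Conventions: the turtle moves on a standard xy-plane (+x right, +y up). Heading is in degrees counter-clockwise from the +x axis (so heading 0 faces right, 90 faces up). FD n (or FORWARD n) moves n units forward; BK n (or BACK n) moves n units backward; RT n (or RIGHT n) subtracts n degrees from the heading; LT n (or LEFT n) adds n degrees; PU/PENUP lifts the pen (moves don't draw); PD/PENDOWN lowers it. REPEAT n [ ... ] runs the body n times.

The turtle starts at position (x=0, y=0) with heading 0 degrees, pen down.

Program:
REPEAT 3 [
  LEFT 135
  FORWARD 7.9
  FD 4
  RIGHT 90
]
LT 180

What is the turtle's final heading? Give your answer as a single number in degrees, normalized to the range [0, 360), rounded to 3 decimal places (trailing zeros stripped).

Answer: 315

Derivation:
Executing turtle program step by step:
Start: pos=(0,0), heading=0, pen down
REPEAT 3 [
  -- iteration 1/3 --
  LT 135: heading 0 -> 135
  FD 7.9: (0,0) -> (-5.586,5.586) [heading=135, draw]
  FD 4: (-5.586,5.586) -> (-8.415,8.415) [heading=135, draw]
  RT 90: heading 135 -> 45
  -- iteration 2/3 --
  LT 135: heading 45 -> 180
  FD 7.9: (-8.415,8.415) -> (-16.315,8.415) [heading=180, draw]
  FD 4: (-16.315,8.415) -> (-20.315,8.415) [heading=180, draw]
  RT 90: heading 180 -> 90
  -- iteration 3/3 --
  LT 135: heading 90 -> 225
  FD 7.9: (-20.315,8.415) -> (-25.901,2.828) [heading=225, draw]
  FD 4: (-25.901,2.828) -> (-28.729,0) [heading=225, draw]
  RT 90: heading 225 -> 135
]
LT 180: heading 135 -> 315
Final: pos=(-28.729,0), heading=315, 6 segment(s) drawn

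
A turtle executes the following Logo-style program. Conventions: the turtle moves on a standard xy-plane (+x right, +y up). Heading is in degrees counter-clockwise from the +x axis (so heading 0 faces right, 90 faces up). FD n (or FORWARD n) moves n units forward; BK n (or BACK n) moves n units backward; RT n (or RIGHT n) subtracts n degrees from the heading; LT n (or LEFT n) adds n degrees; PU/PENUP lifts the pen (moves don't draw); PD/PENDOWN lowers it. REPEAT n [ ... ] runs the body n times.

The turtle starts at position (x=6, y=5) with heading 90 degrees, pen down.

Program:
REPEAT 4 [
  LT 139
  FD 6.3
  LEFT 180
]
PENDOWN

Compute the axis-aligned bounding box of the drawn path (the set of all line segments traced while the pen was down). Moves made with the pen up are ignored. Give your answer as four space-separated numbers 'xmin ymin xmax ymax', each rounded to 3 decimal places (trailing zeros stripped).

Answer: -11.392 -0.631 6 8.856

Derivation:
Executing turtle program step by step:
Start: pos=(6,5), heading=90, pen down
REPEAT 4 [
  -- iteration 1/4 --
  LT 139: heading 90 -> 229
  FD 6.3: (6,5) -> (1.867,0.245) [heading=229, draw]
  LT 180: heading 229 -> 49
  -- iteration 2/4 --
  LT 139: heading 49 -> 188
  FD 6.3: (1.867,0.245) -> (-4.372,-0.631) [heading=188, draw]
  LT 180: heading 188 -> 8
  -- iteration 3/4 --
  LT 139: heading 8 -> 147
  FD 6.3: (-4.372,-0.631) -> (-9.655,2.8) [heading=147, draw]
  LT 180: heading 147 -> 327
  -- iteration 4/4 --
  LT 139: heading 327 -> 106
  FD 6.3: (-9.655,2.8) -> (-11.392,8.856) [heading=106, draw]
  LT 180: heading 106 -> 286
]
PD: pen down
Final: pos=(-11.392,8.856), heading=286, 4 segment(s) drawn

Segment endpoints: x in {-11.392, -9.655, -4.372, 1.867, 6}, y in {-0.631, 0.245, 2.8, 5, 8.856}
xmin=-11.392, ymin=-0.631, xmax=6, ymax=8.856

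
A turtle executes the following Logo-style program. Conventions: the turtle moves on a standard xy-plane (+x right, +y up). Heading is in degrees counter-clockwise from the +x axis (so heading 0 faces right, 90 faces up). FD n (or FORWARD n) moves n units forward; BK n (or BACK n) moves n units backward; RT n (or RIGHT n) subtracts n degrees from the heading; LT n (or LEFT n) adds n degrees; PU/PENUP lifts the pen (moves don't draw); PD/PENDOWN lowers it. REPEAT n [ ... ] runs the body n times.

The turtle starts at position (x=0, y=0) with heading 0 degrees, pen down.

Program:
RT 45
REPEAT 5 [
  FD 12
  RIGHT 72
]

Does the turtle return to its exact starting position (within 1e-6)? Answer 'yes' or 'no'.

Executing turtle program step by step:
Start: pos=(0,0), heading=0, pen down
RT 45: heading 0 -> 315
REPEAT 5 [
  -- iteration 1/5 --
  FD 12: (0,0) -> (8.485,-8.485) [heading=315, draw]
  RT 72: heading 315 -> 243
  -- iteration 2/5 --
  FD 12: (8.485,-8.485) -> (3.037,-19.177) [heading=243, draw]
  RT 72: heading 243 -> 171
  -- iteration 3/5 --
  FD 12: (3.037,-19.177) -> (-8.815,-17.3) [heading=171, draw]
  RT 72: heading 171 -> 99
  -- iteration 4/5 --
  FD 12: (-8.815,-17.3) -> (-10.692,-5.448) [heading=99, draw]
  RT 72: heading 99 -> 27
  -- iteration 5/5 --
  FD 12: (-10.692,-5.448) -> (0,0) [heading=27, draw]
  RT 72: heading 27 -> 315
]
Final: pos=(0,0), heading=315, 5 segment(s) drawn

Start position: (0, 0)
Final position: (0, 0)
Distance = 0; < 1e-6 -> CLOSED

Answer: yes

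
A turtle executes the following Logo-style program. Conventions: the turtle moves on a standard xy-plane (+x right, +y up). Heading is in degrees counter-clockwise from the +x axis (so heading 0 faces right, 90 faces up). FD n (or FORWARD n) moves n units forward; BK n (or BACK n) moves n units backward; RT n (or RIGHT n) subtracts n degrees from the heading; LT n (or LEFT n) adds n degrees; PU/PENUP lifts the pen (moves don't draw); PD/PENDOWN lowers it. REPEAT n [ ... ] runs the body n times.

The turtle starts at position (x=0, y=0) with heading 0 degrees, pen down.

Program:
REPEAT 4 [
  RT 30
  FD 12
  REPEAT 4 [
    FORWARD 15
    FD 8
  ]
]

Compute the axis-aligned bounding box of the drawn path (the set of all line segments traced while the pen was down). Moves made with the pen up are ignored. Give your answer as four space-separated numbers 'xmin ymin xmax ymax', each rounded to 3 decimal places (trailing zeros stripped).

Answer: 0 -336.133 142.067 0

Derivation:
Executing turtle program step by step:
Start: pos=(0,0), heading=0, pen down
REPEAT 4 [
  -- iteration 1/4 --
  RT 30: heading 0 -> 330
  FD 12: (0,0) -> (10.392,-6) [heading=330, draw]
  REPEAT 4 [
    -- iteration 1/4 --
    FD 15: (10.392,-6) -> (23.383,-13.5) [heading=330, draw]
    FD 8: (23.383,-13.5) -> (30.311,-17.5) [heading=330, draw]
    -- iteration 2/4 --
    FD 15: (30.311,-17.5) -> (43.301,-25) [heading=330, draw]
    FD 8: (43.301,-25) -> (50.229,-29) [heading=330, draw]
    -- iteration 3/4 --
    FD 15: (50.229,-29) -> (63.22,-36.5) [heading=330, draw]
    FD 8: (63.22,-36.5) -> (70.148,-40.5) [heading=330, draw]
    -- iteration 4/4 --
    FD 15: (70.148,-40.5) -> (83.138,-48) [heading=330, draw]
    FD 8: (83.138,-48) -> (90.067,-52) [heading=330, draw]
  ]
  -- iteration 2/4 --
  RT 30: heading 330 -> 300
  FD 12: (90.067,-52) -> (96.067,-62.392) [heading=300, draw]
  REPEAT 4 [
    -- iteration 1/4 --
    FD 15: (96.067,-62.392) -> (103.567,-75.383) [heading=300, draw]
    FD 8: (103.567,-75.383) -> (107.567,-82.311) [heading=300, draw]
    -- iteration 2/4 --
    FD 15: (107.567,-82.311) -> (115.067,-95.301) [heading=300, draw]
    FD 8: (115.067,-95.301) -> (119.067,-102.229) [heading=300, draw]
    -- iteration 3/4 --
    FD 15: (119.067,-102.229) -> (126.567,-115.22) [heading=300, draw]
    FD 8: (126.567,-115.22) -> (130.567,-122.148) [heading=300, draw]
    -- iteration 4/4 --
    FD 15: (130.567,-122.148) -> (138.067,-135.138) [heading=300, draw]
    FD 8: (138.067,-135.138) -> (142.067,-142.067) [heading=300, draw]
  ]
  -- iteration 3/4 --
  RT 30: heading 300 -> 270
  FD 12: (142.067,-142.067) -> (142.067,-154.067) [heading=270, draw]
  REPEAT 4 [
    -- iteration 1/4 --
    FD 15: (142.067,-154.067) -> (142.067,-169.067) [heading=270, draw]
    FD 8: (142.067,-169.067) -> (142.067,-177.067) [heading=270, draw]
    -- iteration 2/4 --
    FD 15: (142.067,-177.067) -> (142.067,-192.067) [heading=270, draw]
    FD 8: (142.067,-192.067) -> (142.067,-200.067) [heading=270, draw]
    -- iteration 3/4 --
    FD 15: (142.067,-200.067) -> (142.067,-215.067) [heading=270, draw]
    FD 8: (142.067,-215.067) -> (142.067,-223.067) [heading=270, draw]
    -- iteration 4/4 --
    FD 15: (142.067,-223.067) -> (142.067,-238.067) [heading=270, draw]
    FD 8: (142.067,-238.067) -> (142.067,-246.067) [heading=270, draw]
  ]
  -- iteration 4/4 --
  RT 30: heading 270 -> 240
  FD 12: (142.067,-246.067) -> (136.067,-256.459) [heading=240, draw]
  REPEAT 4 [
    -- iteration 1/4 --
    FD 15: (136.067,-256.459) -> (128.567,-269.449) [heading=240, draw]
    FD 8: (128.567,-269.449) -> (124.567,-276.378) [heading=240, draw]
    -- iteration 2/4 --
    FD 15: (124.567,-276.378) -> (117.067,-289.368) [heading=240, draw]
    FD 8: (117.067,-289.368) -> (113.067,-296.296) [heading=240, draw]
    -- iteration 3/4 --
    FD 15: (113.067,-296.296) -> (105.567,-309.286) [heading=240, draw]
    FD 8: (105.567,-309.286) -> (101.567,-316.215) [heading=240, draw]
    -- iteration 4/4 --
    FD 15: (101.567,-316.215) -> (94.067,-329.205) [heading=240, draw]
    FD 8: (94.067,-329.205) -> (90.067,-336.133) [heading=240, draw]
  ]
]
Final: pos=(90.067,-336.133), heading=240, 36 segment(s) drawn

Segment endpoints: x in {0, 10.392, 23.383, 30.311, 43.301, 50.229, 63.22, 70.148, 83.138, 90.067, 90.067, 94.067, 96.067, 101.567, 103.567, 105.567, 107.567, 113.067, 115.067, 117.067, 119.067, 124.567, 126.567, 128.567, 130.567, 136.067, 138.067, 142.067}, y in {-336.133, -329.205, -316.215, -309.286, -296.296, -289.368, -276.378, -269.449, -256.459, -246.067, -238.067, -223.067, -215.067, -200.067, -192.067, -177.067, -169.067, -154.067, -142.067, -135.138, -122.148, -115.22, -102.229, -95.301, -82.311, -75.383, -62.392, -52, -48, -40.5, -36.5, -29, -25, -17.5, -13.5, -6, 0}
xmin=0, ymin=-336.133, xmax=142.067, ymax=0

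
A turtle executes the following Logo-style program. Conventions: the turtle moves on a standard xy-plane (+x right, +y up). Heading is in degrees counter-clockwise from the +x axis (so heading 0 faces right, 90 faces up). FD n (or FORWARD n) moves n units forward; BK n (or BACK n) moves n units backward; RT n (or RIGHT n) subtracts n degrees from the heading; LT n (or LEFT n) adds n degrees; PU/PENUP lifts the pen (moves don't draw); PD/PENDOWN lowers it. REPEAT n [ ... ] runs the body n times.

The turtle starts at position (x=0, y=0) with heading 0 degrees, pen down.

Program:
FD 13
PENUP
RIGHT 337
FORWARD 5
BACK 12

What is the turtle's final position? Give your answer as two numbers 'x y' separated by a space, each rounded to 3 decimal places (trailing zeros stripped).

Answer: 6.556 -2.735

Derivation:
Executing turtle program step by step:
Start: pos=(0,0), heading=0, pen down
FD 13: (0,0) -> (13,0) [heading=0, draw]
PU: pen up
RT 337: heading 0 -> 23
FD 5: (13,0) -> (17.603,1.954) [heading=23, move]
BK 12: (17.603,1.954) -> (6.556,-2.735) [heading=23, move]
Final: pos=(6.556,-2.735), heading=23, 1 segment(s) drawn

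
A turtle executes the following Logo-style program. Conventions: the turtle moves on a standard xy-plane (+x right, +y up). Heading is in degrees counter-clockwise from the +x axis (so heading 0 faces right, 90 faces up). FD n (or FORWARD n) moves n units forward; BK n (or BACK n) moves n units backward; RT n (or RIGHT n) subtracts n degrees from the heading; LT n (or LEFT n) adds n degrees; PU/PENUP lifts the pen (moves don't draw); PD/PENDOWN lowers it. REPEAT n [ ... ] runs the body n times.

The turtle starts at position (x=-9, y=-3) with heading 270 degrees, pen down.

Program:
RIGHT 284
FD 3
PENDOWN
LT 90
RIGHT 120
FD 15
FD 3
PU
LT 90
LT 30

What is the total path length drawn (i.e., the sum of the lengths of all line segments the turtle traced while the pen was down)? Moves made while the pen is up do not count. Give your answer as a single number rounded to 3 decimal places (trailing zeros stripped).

Executing turtle program step by step:
Start: pos=(-9,-3), heading=270, pen down
RT 284: heading 270 -> 346
FD 3: (-9,-3) -> (-6.089,-3.726) [heading=346, draw]
PD: pen down
LT 90: heading 346 -> 76
RT 120: heading 76 -> 316
FD 15: (-6.089,-3.726) -> (4.701,-14.146) [heading=316, draw]
FD 3: (4.701,-14.146) -> (6.859,-16.23) [heading=316, draw]
PU: pen up
LT 90: heading 316 -> 46
LT 30: heading 46 -> 76
Final: pos=(6.859,-16.23), heading=76, 3 segment(s) drawn

Segment lengths:
  seg 1: (-9,-3) -> (-6.089,-3.726), length = 3
  seg 2: (-6.089,-3.726) -> (4.701,-14.146), length = 15
  seg 3: (4.701,-14.146) -> (6.859,-16.23), length = 3
Total = 21

Answer: 21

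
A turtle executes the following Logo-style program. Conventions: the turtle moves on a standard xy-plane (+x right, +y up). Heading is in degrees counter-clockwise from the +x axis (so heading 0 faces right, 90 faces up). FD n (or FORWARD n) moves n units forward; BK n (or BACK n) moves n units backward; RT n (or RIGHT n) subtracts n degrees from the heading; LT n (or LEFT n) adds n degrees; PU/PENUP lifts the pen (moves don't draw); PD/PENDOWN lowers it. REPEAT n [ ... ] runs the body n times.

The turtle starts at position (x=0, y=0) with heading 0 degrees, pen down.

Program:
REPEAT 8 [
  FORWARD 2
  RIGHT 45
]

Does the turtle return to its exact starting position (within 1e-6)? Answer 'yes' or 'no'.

Executing turtle program step by step:
Start: pos=(0,0), heading=0, pen down
REPEAT 8 [
  -- iteration 1/8 --
  FD 2: (0,0) -> (2,0) [heading=0, draw]
  RT 45: heading 0 -> 315
  -- iteration 2/8 --
  FD 2: (2,0) -> (3.414,-1.414) [heading=315, draw]
  RT 45: heading 315 -> 270
  -- iteration 3/8 --
  FD 2: (3.414,-1.414) -> (3.414,-3.414) [heading=270, draw]
  RT 45: heading 270 -> 225
  -- iteration 4/8 --
  FD 2: (3.414,-3.414) -> (2,-4.828) [heading=225, draw]
  RT 45: heading 225 -> 180
  -- iteration 5/8 --
  FD 2: (2,-4.828) -> (0,-4.828) [heading=180, draw]
  RT 45: heading 180 -> 135
  -- iteration 6/8 --
  FD 2: (0,-4.828) -> (-1.414,-3.414) [heading=135, draw]
  RT 45: heading 135 -> 90
  -- iteration 7/8 --
  FD 2: (-1.414,-3.414) -> (-1.414,-1.414) [heading=90, draw]
  RT 45: heading 90 -> 45
  -- iteration 8/8 --
  FD 2: (-1.414,-1.414) -> (0,0) [heading=45, draw]
  RT 45: heading 45 -> 0
]
Final: pos=(0,0), heading=0, 8 segment(s) drawn

Start position: (0, 0)
Final position: (0, 0)
Distance = 0; < 1e-6 -> CLOSED

Answer: yes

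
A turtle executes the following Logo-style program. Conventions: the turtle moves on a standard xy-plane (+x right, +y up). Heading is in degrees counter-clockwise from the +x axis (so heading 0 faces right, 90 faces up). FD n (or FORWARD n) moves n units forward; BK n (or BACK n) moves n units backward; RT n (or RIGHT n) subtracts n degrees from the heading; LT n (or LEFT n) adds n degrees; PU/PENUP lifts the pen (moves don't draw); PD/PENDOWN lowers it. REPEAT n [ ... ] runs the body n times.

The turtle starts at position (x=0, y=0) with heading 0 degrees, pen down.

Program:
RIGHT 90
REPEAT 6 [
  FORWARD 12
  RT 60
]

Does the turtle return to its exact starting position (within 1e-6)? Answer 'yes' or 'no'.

Executing turtle program step by step:
Start: pos=(0,0), heading=0, pen down
RT 90: heading 0 -> 270
REPEAT 6 [
  -- iteration 1/6 --
  FD 12: (0,0) -> (0,-12) [heading=270, draw]
  RT 60: heading 270 -> 210
  -- iteration 2/6 --
  FD 12: (0,-12) -> (-10.392,-18) [heading=210, draw]
  RT 60: heading 210 -> 150
  -- iteration 3/6 --
  FD 12: (-10.392,-18) -> (-20.785,-12) [heading=150, draw]
  RT 60: heading 150 -> 90
  -- iteration 4/6 --
  FD 12: (-20.785,-12) -> (-20.785,0) [heading=90, draw]
  RT 60: heading 90 -> 30
  -- iteration 5/6 --
  FD 12: (-20.785,0) -> (-10.392,6) [heading=30, draw]
  RT 60: heading 30 -> 330
  -- iteration 6/6 --
  FD 12: (-10.392,6) -> (0,0) [heading=330, draw]
  RT 60: heading 330 -> 270
]
Final: pos=(0,0), heading=270, 6 segment(s) drawn

Start position: (0, 0)
Final position: (0, 0)
Distance = 0; < 1e-6 -> CLOSED

Answer: yes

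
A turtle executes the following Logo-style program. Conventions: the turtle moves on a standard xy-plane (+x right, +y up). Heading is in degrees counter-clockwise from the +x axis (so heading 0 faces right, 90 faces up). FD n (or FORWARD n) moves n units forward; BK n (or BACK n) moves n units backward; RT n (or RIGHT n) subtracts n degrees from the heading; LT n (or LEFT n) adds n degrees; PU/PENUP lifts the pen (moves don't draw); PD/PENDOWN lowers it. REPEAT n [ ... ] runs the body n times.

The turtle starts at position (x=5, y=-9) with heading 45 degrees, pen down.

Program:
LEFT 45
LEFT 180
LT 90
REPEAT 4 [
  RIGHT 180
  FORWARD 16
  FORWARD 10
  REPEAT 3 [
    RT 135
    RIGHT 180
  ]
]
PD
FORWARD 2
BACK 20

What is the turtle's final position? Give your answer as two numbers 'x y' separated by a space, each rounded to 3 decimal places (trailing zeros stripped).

Answer: -3 53.77

Derivation:
Executing turtle program step by step:
Start: pos=(5,-9), heading=45, pen down
LT 45: heading 45 -> 90
LT 180: heading 90 -> 270
LT 90: heading 270 -> 0
REPEAT 4 [
  -- iteration 1/4 --
  RT 180: heading 0 -> 180
  FD 16: (5,-9) -> (-11,-9) [heading=180, draw]
  FD 10: (-11,-9) -> (-21,-9) [heading=180, draw]
  REPEAT 3 [
    -- iteration 1/3 --
    RT 135: heading 180 -> 45
    RT 180: heading 45 -> 225
    -- iteration 2/3 --
    RT 135: heading 225 -> 90
    RT 180: heading 90 -> 270
    -- iteration 3/3 --
    RT 135: heading 270 -> 135
    RT 180: heading 135 -> 315
  ]
  -- iteration 2/4 --
  RT 180: heading 315 -> 135
  FD 16: (-21,-9) -> (-32.314,2.314) [heading=135, draw]
  FD 10: (-32.314,2.314) -> (-39.385,9.385) [heading=135, draw]
  REPEAT 3 [
    -- iteration 1/3 --
    RT 135: heading 135 -> 0
    RT 180: heading 0 -> 180
    -- iteration 2/3 --
    RT 135: heading 180 -> 45
    RT 180: heading 45 -> 225
    -- iteration 3/3 --
    RT 135: heading 225 -> 90
    RT 180: heading 90 -> 270
  ]
  -- iteration 3/4 --
  RT 180: heading 270 -> 90
  FD 16: (-39.385,9.385) -> (-39.385,25.385) [heading=90, draw]
  FD 10: (-39.385,25.385) -> (-39.385,35.385) [heading=90, draw]
  REPEAT 3 [
    -- iteration 1/3 --
    RT 135: heading 90 -> 315
    RT 180: heading 315 -> 135
    -- iteration 2/3 --
    RT 135: heading 135 -> 0
    RT 180: heading 0 -> 180
    -- iteration 3/3 --
    RT 135: heading 180 -> 45
    RT 180: heading 45 -> 225
  ]
  -- iteration 4/4 --
  RT 180: heading 225 -> 45
  FD 16: (-39.385,35.385) -> (-28.071,46.698) [heading=45, draw]
  FD 10: (-28.071,46.698) -> (-21,53.77) [heading=45, draw]
  REPEAT 3 [
    -- iteration 1/3 --
    RT 135: heading 45 -> 270
    RT 180: heading 270 -> 90
    -- iteration 2/3 --
    RT 135: heading 90 -> 315
    RT 180: heading 315 -> 135
    -- iteration 3/3 --
    RT 135: heading 135 -> 0
    RT 180: heading 0 -> 180
  ]
]
PD: pen down
FD 2: (-21,53.77) -> (-23,53.77) [heading=180, draw]
BK 20: (-23,53.77) -> (-3,53.77) [heading=180, draw]
Final: pos=(-3,53.77), heading=180, 10 segment(s) drawn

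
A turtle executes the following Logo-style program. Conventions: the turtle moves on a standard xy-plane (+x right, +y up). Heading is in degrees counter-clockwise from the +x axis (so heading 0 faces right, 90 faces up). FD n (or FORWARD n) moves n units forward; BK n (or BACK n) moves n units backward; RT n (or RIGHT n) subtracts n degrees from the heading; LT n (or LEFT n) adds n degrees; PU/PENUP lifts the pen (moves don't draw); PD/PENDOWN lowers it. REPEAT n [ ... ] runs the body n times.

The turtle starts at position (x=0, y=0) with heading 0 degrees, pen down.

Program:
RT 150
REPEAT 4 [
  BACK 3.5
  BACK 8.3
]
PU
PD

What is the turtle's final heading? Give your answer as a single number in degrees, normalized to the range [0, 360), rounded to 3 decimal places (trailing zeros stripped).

Answer: 210

Derivation:
Executing turtle program step by step:
Start: pos=(0,0), heading=0, pen down
RT 150: heading 0 -> 210
REPEAT 4 [
  -- iteration 1/4 --
  BK 3.5: (0,0) -> (3.031,1.75) [heading=210, draw]
  BK 8.3: (3.031,1.75) -> (10.219,5.9) [heading=210, draw]
  -- iteration 2/4 --
  BK 3.5: (10.219,5.9) -> (13.25,7.65) [heading=210, draw]
  BK 8.3: (13.25,7.65) -> (20.438,11.8) [heading=210, draw]
  -- iteration 3/4 --
  BK 3.5: (20.438,11.8) -> (23.469,13.55) [heading=210, draw]
  BK 8.3: (23.469,13.55) -> (30.657,17.7) [heading=210, draw]
  -- iteration 4/4 --
  BK 3.5: (30.657,17.7) -> (33.688,19.45) [heading=210, draw]
  BK 8.3: (33.688,19.45) -> (40.876,23.6) [heading=210, draw]
]
PU: pen up
PD: pen down
Final: pos=(40.876,23.6), heading=210, 8 segment(s) drawn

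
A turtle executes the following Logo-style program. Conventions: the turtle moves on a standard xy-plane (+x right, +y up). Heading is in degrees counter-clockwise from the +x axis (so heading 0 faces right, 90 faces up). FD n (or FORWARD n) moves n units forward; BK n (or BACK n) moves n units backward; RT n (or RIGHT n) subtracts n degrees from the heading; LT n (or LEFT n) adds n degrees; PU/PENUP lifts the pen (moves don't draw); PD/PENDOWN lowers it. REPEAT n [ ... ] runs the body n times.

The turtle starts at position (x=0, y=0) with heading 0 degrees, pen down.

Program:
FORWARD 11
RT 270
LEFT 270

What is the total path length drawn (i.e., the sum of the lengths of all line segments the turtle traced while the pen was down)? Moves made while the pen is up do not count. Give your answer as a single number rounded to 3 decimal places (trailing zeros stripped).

Executing turtle program step by step:
Start: pos=(0,0), heading=0, pen down
FD 11: (0,0) -> (11,0) [heading=0, draw]
RT 270: heading 0 -> 90
LT 270: heading 90 -> 0
Final: pos=(11,0), heading=0, 1 segment(s) drawn

Segment lengths:
  seg 1: (0,0) -> (11,0), length = 11
Total = 11

Answer: 11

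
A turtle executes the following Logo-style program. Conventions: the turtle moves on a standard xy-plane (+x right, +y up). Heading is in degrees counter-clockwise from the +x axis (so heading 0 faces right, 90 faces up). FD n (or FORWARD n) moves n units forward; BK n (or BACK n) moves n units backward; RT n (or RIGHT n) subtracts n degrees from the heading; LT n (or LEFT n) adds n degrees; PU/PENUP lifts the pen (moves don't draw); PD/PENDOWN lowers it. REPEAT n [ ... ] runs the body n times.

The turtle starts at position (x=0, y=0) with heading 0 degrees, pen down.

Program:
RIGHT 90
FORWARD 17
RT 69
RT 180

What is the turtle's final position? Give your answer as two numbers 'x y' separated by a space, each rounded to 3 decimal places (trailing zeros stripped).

Answer: 0 -17

Derivation:
Executing turtle program step by step:
Start: pos=(0,0), heading=0, pen down
RT 90: heading 0 -> 270
FD 17: (0,0) -> (0,-17) [heading=270, draw]
RT 69: heading 270 -> 201
RT 180: heading 201 -> 21
Final: pos=(0,-17), heading=21, 1 segment(s) drawn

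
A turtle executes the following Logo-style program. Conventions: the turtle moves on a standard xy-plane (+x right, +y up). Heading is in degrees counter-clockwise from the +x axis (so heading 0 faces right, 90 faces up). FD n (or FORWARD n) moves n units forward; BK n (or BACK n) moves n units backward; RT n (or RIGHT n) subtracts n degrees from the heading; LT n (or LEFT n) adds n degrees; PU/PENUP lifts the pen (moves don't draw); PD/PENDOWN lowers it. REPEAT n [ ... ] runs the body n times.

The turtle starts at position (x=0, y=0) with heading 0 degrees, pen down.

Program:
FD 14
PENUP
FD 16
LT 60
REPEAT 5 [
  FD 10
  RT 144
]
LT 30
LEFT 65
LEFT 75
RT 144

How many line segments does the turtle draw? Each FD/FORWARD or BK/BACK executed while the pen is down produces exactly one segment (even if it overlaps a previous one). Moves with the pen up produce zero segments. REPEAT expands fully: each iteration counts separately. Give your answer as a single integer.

Answer: 1

Derivation:
Executing turtle program step by step:
Start: pos=(0,0), heading=0, pen down
FD 14: (0,0) -> (14,0) [heading=0, draw]
PU: pen up
FD 16: (14,0) -> (30,0) [heading=0, move]
LT 60: heading 0 -> 60
REPEAT 5 [
  -- iteration 1/5 --
  FD 10: (30,0) -> (35,8.66) [heading=60, move]
  RT 144: heading 60 -> 276
  -- iteration 2/5 --
  FD 10: (35,8.66) -> (36.045,-1.285) [heading=276, move]
  RT 144: heading 276 -> 132
  -- iteration 3/5 --
  FD 10: (36.045,-1.285) -> (29.354,6.146) [heading=132, move]
  RT 144: heading 132 -> 348
  -- iteration 4/5 --
  FD 10: (29.354,6.146) -> (39.135,4.067) [heading=348, move]
  RT 144: heading 348 -> 204
  -- iteration 5/5 --
  FD 10: (39.135,4.067) -> (30,0) [heading=204, move]
  RT 144: heading 204 -> 60
]
LT 30: heading 60 -> 90
LT 65: heading 90 -> 155
LT 75: heading 155 -> 230
RT 144: heading 230 -> 86
Final: pos=(30,0), heading=86, 1 segment(s) drawn
Segments drawn: 1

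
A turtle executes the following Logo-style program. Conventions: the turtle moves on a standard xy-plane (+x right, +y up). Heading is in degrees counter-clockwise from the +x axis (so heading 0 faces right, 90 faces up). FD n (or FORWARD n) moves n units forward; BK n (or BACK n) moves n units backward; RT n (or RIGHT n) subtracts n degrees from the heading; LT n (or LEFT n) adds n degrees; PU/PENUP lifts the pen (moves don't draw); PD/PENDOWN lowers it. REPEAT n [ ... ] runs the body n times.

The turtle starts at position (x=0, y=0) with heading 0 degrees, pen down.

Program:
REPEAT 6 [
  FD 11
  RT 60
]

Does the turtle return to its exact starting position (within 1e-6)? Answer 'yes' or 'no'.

Answer: yes

Derivation:
Executing turtle program step by step:
Start: pos=(0,0), heading=0, pen down
REPEAT 6 [
  -- iteration 1/6 --
  FD 11: (0,0) -> (11,0) [heading=0, draw]
  RT 60: heading 0 -> 300
  -- iteration 2/6 --
  FD 11: (11,0) -> (16.5,-9.526) [heading=300, draw]
  RT 60: heading 300 -> 240
  -- iteration 3/6 --
  FD 11: (16.5,-9.526) -> (11,-19.053) [heading=240, draw]
  RT 60: heading 240 -> 180
  -- iteration 4/6 --
  FD 11: (11,-19.053) -> (0,-19.053) [heading=180, draw]
  RT 60: heading 180 -> 120
  -- iteration 5/6 --
  FD 11: (0,-19.053) -> (-5.5,-9.526) [heading=120, draw]
  RT 60: heading 120 -> 60
  -- iteration 6/6 --
  FD 11: (-5.5,-9.526) -> (0,0) [heading=60, draw]
  RT 60: heading 60 -> 0
]
Final: pos=(0,0), heading=0, 6 segment(s) drawn

Start position: (0, 0)
Final position: (0, 0)
Distance = 0; < 1e-6 -> CLOSED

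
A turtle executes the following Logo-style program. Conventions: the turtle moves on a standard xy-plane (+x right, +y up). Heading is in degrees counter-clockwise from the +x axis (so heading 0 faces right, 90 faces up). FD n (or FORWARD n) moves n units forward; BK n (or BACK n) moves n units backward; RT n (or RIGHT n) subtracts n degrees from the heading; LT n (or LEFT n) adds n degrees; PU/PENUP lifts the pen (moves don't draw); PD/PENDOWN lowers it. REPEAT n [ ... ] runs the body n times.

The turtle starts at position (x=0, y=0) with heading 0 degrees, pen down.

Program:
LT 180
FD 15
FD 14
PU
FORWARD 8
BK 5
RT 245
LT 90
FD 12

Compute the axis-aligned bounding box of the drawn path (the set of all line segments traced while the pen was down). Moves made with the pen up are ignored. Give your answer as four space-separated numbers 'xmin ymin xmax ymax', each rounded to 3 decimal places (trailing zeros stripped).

Answer: -29 0 0 0

Derivation:
Executing turtle program step by step:
Start: pos=(0,0), heading=0, pen down
LT 180: heading 0 -> 180
FD 15: (0,0) -> (-15,0) [heading=180, draw]
FD 14: (-15,0) -> (-29,0) [heading=180, draw]
PU: pen up
FD 8: (-29,0) -> (-37,0) [heading=180, move]
BK 5: (-37,0) -> (-32,0) [heading=180, move]
RT 245: heading 180 -> 295
LT 90: heading 295 -> 25
FD 12: (-32,0) -> (-21.124,5.071) [heading=25, move]
Final: pos=(-21.124,5.071), heading=25, 2 segment(s) drawn

Segment endpoints: x in {-29, -15, 0}, y in {0, 0, 0}
xmin=-29, ymin=0, xmax=0, ymax=0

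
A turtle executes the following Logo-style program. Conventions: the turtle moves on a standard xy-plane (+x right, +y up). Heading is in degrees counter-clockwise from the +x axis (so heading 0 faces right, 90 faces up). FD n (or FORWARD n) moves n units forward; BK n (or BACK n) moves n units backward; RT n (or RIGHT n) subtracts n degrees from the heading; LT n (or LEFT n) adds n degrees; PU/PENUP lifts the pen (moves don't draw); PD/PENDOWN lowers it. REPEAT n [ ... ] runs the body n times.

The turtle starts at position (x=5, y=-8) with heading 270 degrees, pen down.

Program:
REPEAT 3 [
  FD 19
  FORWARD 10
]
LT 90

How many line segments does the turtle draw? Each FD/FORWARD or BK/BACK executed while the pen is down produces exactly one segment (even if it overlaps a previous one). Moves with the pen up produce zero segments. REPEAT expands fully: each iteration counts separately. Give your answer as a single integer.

Answer: 6

Derivation:
Executing turtle program step by step:
Start: pos=(5,-8), heading=270, pen down
REPEAT 3 [
  -- iteration 1/3 --
  FD 19: (5,-8) -> (5,-27) [heading=270, draw]
  FD 10: (5,-27) -> (5,-37) [heading=270, draw]
  -- iteration 2/3 --
  FD 19: (5,-37) -> (5,-56) [heading=270, draw]
  FD 10: (5,-56) -> (5,-66) [heading=270, draw]
  -- iteration 3/3 --
  FD 19: (5,-66) -> (5,-85) [heading=270, draw]
  FD 10: (5,-85) -> (5,-95) [heading=270, draw]
]
LT 90: heading 270 -> 0
Final: pos=(5,-95), heading=0, 6 segment(s) drawn
Segments drawn: 6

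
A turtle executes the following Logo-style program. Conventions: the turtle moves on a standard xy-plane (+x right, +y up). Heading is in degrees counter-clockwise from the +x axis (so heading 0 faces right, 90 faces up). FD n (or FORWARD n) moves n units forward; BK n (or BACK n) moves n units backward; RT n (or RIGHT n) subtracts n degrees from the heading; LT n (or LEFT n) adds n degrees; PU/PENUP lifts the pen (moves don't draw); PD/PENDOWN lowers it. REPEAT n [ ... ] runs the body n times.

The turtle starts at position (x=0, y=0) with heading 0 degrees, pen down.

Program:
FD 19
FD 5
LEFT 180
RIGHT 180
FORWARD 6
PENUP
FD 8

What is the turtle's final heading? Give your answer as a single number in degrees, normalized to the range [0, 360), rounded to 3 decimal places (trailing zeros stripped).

Executing turtle program step by step:
Start: pos=(0,0), heading=0, pen down
FD 19: (0,0) -> (19,0) [heading=0, draw]
FD 5: (19,0) -> (24,0) [heading=0, draw]
LT 180: heading 0 -> 180
RT 180: heading 180 -> 0
FD 6: (24,0) -> (30,0) [heading=0, draw]
PU: pen up
FD 8: (30,0) -> (38,0) [heading=0, move]
Final: pos=(38,0), heading=0, 3 segment(s) drawn

Answer: 0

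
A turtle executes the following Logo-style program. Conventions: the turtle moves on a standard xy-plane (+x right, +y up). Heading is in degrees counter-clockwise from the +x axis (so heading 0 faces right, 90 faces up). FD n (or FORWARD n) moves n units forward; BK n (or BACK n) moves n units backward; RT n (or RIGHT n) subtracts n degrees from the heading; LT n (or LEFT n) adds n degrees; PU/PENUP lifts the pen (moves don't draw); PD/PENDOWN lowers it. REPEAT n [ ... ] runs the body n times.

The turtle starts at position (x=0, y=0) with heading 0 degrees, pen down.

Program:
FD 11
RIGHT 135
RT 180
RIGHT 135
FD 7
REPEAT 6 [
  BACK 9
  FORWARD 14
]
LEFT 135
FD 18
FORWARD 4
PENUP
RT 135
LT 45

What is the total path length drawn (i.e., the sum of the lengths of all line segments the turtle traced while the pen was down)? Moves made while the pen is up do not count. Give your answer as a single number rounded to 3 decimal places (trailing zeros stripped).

Executing turtle program step by step:
Start: pos=(0,0), heading=0, pen down
FD 11: (0,0) -> (11,0) [heading=0, draw]
RT 135: heading 0 -> 225
RT 180: heading 225 -> 45
RT 135: heading 45 -> 270
FD 7: (11,0) -> (11,-7) [heading=270, draw]
REPEAT 6 [
  -- iteration 1/6 --
  BK 9: (11,-7) -> (11,2) [heading=270, draw]
  FD 14: (11,2) -> (11,-12) [heading=270, draw]
  -- iteration 2/6 --
  BK 9: (11,-12) -> (11,-3) [heading=270, draw]
  FD 14: (11,-3) -> (11,-17) [heading=270, draw]
  -- iteration 3/6 --
  BK 9: (11,-17) -> (11,-8) [heading=270, draw]
  FD 14: (11,-8) -> (11,-22) [heading=270, draw]
  -- iteration 4/6 --
  BK 9: (11,-22) -> (11,-13) [heading=270, draw]
  FD 14: (11,-13) -> (11,-27) [heading=270, draw]
  -- iteration 5/6 --
  BK 9: (11,-27) -> (11,-18) [heading=270, draw]
  FD 14: (11,-18) -> (11,-32) [heading=270, draw]
  -- iteration 6/6 --
  BK 9: (11,-32) -> (11,-23) [heading=270, draw]
  FD 14: (11,-23) -> (11,-37) [heading=270, draw]
]
LT 135: heading 270 -> 45
FD 18: (11,-37) -> (23.728,-24.272) [heading=45, draw]
FD 4: (23.728,-24.272) -> (26.556,-21.444) [heading=45, draw]
PU: pen up
RT 135: heading 45 -> 270
LT 45: heading 270 -> 315
Final: pos=(26.556,-21.444), heading=315, 16 segment(s) drawn

Segment lengths:
  seg 1: (0,0) -> (11,0), length = 11
  seg 2: (11,0) -> (11,-7), length = 7
  seg 3: (11,-7) -> (11,2), length = 9
  seg 4: (11,2) -> (11,-12), length = 14
  seg 5: (11,-12) -> (11,-3), length = 9
  seg 6: (11,-3) -> (11,-17), length = 14
  seg 7: (11,-17) -> (11,-8), length = 9
  seg 8: (11,-8) -> (11,-22), length = 14
  seg 9: (11,-22) -> (11,-13), length = 9
  seg 10: (11,-13) -> (11,-27), length = 14
  seg 11: (11,-27) -> (11,-18), length = 9
  seg 12: (11,-18) -> (11,-32), length = 14
  seg 13: (11,-32) -> (11,-23), length = 9
  seg 14: (11,-23) -> (11,-37), length = 14
  seg 15: (11,-37) -> (23.728,-24.272), length = 18
  seg 16: (23.728,-24.272) -> (26.556,-21.444), length = 4
Total = 178

Answer: 178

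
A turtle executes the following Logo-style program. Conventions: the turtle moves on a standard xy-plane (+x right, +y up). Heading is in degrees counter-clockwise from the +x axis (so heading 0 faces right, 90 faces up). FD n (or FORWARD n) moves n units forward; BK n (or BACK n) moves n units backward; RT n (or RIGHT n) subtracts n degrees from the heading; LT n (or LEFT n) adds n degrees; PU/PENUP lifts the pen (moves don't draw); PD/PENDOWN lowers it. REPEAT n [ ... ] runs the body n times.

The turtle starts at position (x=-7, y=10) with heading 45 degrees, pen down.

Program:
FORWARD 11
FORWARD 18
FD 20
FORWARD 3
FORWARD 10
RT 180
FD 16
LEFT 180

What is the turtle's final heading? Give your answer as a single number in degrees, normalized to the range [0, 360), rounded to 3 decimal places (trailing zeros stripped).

Executing turtle program step by step:
Start: pos=(-7,10), heading=45, pen down
FD 11: (-7,10) -> (0.778,17.778) [heading=45, draw]
FD 18: (0.778,17.778) -> (13.506,30.506) [heading=45, draw]
FD 20: (13.506,30.506) -> (27.648,44.648) [heading=45, draw]
FD 3: (27.648,44.648) -> (29.77,46.77) [heading=45, draw]
FD 10: (29.77,46.77) -> (36.841,53.841) [heading=45, draw]
RT 180: heading 45 -> 225
FD 16: (36.841,53.841) -> (25.527,42.527) [heading=225, draw]
LT 180: heading 225 -> 45
Final: pos=(25.527,42.527), heading=45, 6 segment(s) drawn

Answer: 45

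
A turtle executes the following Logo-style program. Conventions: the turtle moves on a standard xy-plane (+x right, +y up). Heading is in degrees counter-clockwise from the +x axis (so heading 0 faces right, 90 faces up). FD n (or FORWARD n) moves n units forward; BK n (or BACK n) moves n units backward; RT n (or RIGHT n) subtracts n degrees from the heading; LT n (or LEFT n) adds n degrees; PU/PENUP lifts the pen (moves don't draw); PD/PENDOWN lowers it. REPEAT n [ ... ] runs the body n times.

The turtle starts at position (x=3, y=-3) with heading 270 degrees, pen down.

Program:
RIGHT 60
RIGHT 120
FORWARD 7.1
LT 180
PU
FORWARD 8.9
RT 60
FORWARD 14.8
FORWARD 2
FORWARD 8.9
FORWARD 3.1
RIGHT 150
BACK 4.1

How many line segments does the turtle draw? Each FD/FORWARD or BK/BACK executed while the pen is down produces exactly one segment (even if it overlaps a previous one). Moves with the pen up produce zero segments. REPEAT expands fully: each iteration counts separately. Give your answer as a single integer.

Executing turtle program step by step:
Start: pos=(3,-3), heading=270, pen down
RT 60: heading 270 -> 210
RT 120: heading 210 -> 90
FD 7.1: (3,-3) -> (3,4.1) [heading=90, draw]
LT 180: heading 90 -> 270
PU: pen up
FD 8.9: (3,4.1) -> (3,-4.8) [heading=270, move]
RT 60: heading 270 -> 210
FD 14.8: (3,-4.8) -> (-9.817,-12.2) [heading=210, move]
FD 2: (-9.817,-12.2) -> (-11.549,-13.2) [heading=210, move]
FD 8.9: (-11.549,-13.2) -> (-19.257,-17.65) [heading=210, move]
FD 3.1: (-19.257,-17.65) -> (-21.942,-19.2) [heading=210, move]
RT 150: heading 210 -> 60
BK 4.1: (-21.942,-19.2) -> (-23.992,-22.751) [heading=60, move]
Final: pos=(-23.992,-22.751), heading=60, 1 segment(s) drawn
Segments drawn: 1

Answer: 1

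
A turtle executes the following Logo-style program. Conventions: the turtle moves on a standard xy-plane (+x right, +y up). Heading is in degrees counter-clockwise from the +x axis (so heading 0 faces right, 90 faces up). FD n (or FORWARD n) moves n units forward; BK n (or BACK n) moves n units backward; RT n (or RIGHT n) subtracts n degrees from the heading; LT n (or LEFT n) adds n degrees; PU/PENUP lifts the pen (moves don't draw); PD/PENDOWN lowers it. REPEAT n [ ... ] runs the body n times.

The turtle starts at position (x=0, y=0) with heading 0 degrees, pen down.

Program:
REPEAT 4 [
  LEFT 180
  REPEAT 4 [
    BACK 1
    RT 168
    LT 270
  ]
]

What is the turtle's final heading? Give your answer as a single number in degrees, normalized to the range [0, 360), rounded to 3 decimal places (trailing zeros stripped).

Answer: 192

Derivation:
Executing turtle program step by step:
Start: pos=(0,0), heading=0, pen down
REPEAT 4 [
  -- iteration 1/4 --
  LT 180: heading 0 -> 180
  REPEAT 4 [
    -- iteration 1/4 --
    BK 1: (0,0) -> (1,0) [heading=180, draw]
    RT 168: heading 180 -> 12
    LT 270: heading 12 -> 282
    -- iteration 2/4 --
    BK 1: (1,0) -> (0.792,0.978) [heading=282, draw]
    RT 168: heading 282 -> 114
    LT 270: heading 114 -> 24
    -- iteration 3/4 --
    BK 1: (0.792,0.978) -> (-0.121,0.571) [heading=24, draw]
    RT 168: heading 24 -> 216
    LT 270: heading 216 -> 126
    -- iteration 4/4 --
    BK 1: (-0.121,0.571) -> (0.466,-0.238) [heading=126, draw]
    RT 168: heading 126 -> 318
    LT 270: heading 318 -> 228
  ]
  -- iteration 2/4 --
  LT 180: heading 228 -> 48
  REPEAT 4 [
    -- iteration 1/4 --
    BK 1: (0.466,-0.238) -> (-0.203,-0.981) [heading=48, draw]
    RT 168: heading 48 -> 240
    LT 270: heading 240 -> 150
    -- iteration 2/4 --
    BK 1: (-0.203,-0.981) -> (0.663,-1.481) [heading=150, draw]
    RT 168: heading 150 -> 342
    LT 270: heading 342 -> 252
    -- iteration 3/4 --
    BK 1: (0.663,-1.481) -> (0.972,-0.53) [heading=252, draw]
    RT 168: heading 252 -> 84
    LT 270: heading 84 -> 354
    -- iteration 4/4 --
    BK 1: (0.972,-0.53) -> (-0.022,-0.425) [heading=354, draw]
    RT 168: heading 354 -> 186
    LT 270: heading 186 -> 96
  ]
  -- iteration 3/4 --
  LT 180: heading 96 -> 276
  REPEAT 4 [
    -- iteration 1/4 --
    BK 1: (-0.022,-0.425) -> (-0.127,0.569) [heading=276, draw]
    RT 168: heading 276 -> 108
    LT 270: heading 108 -> 18
    -- iteration 2/4 --
    BK 1: (-0.127,0.569) -> (-1.078,0.26) [heading=18, draw]
    RT 168: heading 18 -> 210
    LT 270: heading 210 -> 120
    -- iteration 3/4 --
    BK 1: (-1.078,0.26) -> (-0.578,-0.606) [heading=120, draw]
    RT 168: heading 120 -> 312
    LT 270: heading 312 -> 222
    -- iteration 4/4 --
    BK 1: (-0.578,-0.606) -> (0.165,0.063) [heading=222, draw]
    RT 168: heading 222 -> 54
    LT 270: heading 54 -> 324
  ]
  -- iteration 4/4 --
  LT 180: heading 324 -> 144
  REPEAT 4 [
    -- iteration 1/4 --
    BK 1: (0.165,0.063) -> (0.974,-0.524) [heading=144, draw]
    RT 168: heading 144 -> 336
    LT 270: heading 336 -> 246
    -- iteration 2/4 --
    BK 1: (0.974,-0.524) -> (1.381,0.389) [heading=246, draw]
    RT 168: heading 246 -> 78
    LT 270: heading 78 -> 348
    -- iteration 3/4 --
    BK 1: (1.381,0.389) -> (0.403,0.597) [heading=348, draw]
    RT 168: heading 348 -> 180
    LT 270: heading 180 -> 90
    -- iteration 4/4 --
    BK 1: (0.403,0.597) -> (0.403,-0.403) [heading=90, draw]
    RT 168: heading 90 -> 282
    LT 270: heading 282 -> 192
  ]
]
Final: pos=(0.403,-0.403), heading=192, 16 segment(s) drawn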